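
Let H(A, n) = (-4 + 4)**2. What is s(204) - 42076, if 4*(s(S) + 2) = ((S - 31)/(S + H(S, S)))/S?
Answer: -7004472019/166464 ≈ -42078.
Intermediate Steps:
H(A, n) = 0 (H(A, n) = 0**2 = 0)
s(S) = -2 + (-31 + S)/(4*S**2) (s(S) = -2 + (((S - 31)/(S + 0))/S)/4 = -2 + (((-31 + S)/S)/S)/4 = -2 + ((-31 + S)/S**2)/4 = -2 + (-31 + S)/(4*S**2))
s(204) - 42076 = (1/4)*(-31 + 204 - 8*204**2)/204**2 - 42076 = (1/4)*(1/41616)*(-31 + 204 - 8*41616) - 42076 = (1/4)*(1/41616)*(-31 + 204 - 332928) - 42076 = (1/4)*(1/41616)*(-332755) - 42076 = -332755/166464 - 42076 = -7004472019/166464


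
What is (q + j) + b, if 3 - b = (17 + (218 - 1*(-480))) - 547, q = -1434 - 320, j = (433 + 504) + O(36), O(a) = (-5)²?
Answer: -957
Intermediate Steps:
O(a) = 25
j = 962 (j = (433 + 504) + 25 = 937 + 25 = 962)
q = -1754
b = -165 (b = 3 - ((17 + (218 - 1*(-480))) - 547) = 3 - ((17 + (218 + 480)) - 547) = 3 - ((17 + 698) - 547) = 3 - (715 - 547) = 3 - 1*168 = 3 - 168 = -165)
(q + j) + b = (-1754 + 962) - 165 = -792 - 165 = -957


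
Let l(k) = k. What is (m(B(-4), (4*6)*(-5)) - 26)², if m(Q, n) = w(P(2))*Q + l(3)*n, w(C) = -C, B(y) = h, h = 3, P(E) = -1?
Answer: 146689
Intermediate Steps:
B(y) = 3
m(Q, n) = Q + 3*n (m(Q, n) = (-1*(-1))*Q + 3*n = 1*Q + 3*n = Q + 3*n)
(m(B(-4), (4*6)*(-5)) - 26)² = ((3 + 3*((4*6)*(-5))) - 26)² = ((3 + 3*(24*(-5))) - 26)² = ((3 + 3*(-120)) - 26)² = ((3 - 360) - 26)² = (-357 - 26)² = (-383)² = 146689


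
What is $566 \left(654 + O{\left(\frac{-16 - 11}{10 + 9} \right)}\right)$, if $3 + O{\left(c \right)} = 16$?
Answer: $377522$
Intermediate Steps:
$O{\left(c \right)} = 13$ ($O{\left(c \right)} = -3 + 16 = 13$)
$566 \left(654 + O{\left(\frac{-16 - 11}{10 + 9} \right)}\right) = 566 \left(654 + 13\right) = 566 \cdot 667 = 377522$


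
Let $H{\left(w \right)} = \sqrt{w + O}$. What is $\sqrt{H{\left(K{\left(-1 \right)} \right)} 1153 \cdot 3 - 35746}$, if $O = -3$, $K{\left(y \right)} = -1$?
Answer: $\sqrt{-35746 + 6918 i} \approx 18.211 + 189.94 i$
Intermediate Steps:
$H{\left(w \right)} = \sqrt{-3 + w}$ ($H{\left(w \right)} = \sqrt{w - 3} = \sqrt{-3 + w}$)
$\sqrt{H{\left(K{\left(-1 \right)} \right)} 1153 \cdot 3 - 35746} = \sqrt{\sqrt{-3 - 1} \cdot 1153 \cdot 3 - 35746} = \sqrt{\sqrt{-4} \cdot 3459 - 35746} = \sqrt{2 i 3459 - 35746} = \sqrt{6918 i - 35746} = \sqrt{-35746 + 6918 i}$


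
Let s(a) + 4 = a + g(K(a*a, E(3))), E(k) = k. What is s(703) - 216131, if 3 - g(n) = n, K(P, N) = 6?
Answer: -215435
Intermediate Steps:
g(n) = 3 - n
s(a) = -7 + a (s(a) = -4 + (a + (3 - 1*6)) = -4 + (a + (3 - 6)) = -4 + (a - 3) = -4 + (-3 + a) = -7 + a)
s(703) - 216131 = (-7 + 703) - 216131 = 696 - 216131 = -215435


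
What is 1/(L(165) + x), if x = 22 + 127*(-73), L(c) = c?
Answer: -1/9084 ≈ -0.00011008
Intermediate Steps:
x = -9249 (x = 22 - 9271 = -9249)
1/(L(165) + x) = 1/(165 - 9249) = 1/(-9084) = -1/9084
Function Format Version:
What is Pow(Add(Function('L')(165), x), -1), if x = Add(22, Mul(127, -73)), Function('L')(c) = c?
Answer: Rational(-1, 9084) ≈ -0.00011008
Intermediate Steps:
x = -9249 (x = Add(22, -9271) = -9249)
Pow(Add(Function('L')(165), x), -1) = Pow(Add(165, -9249), -1) = Pow(-9084, -1) = Rational(-1, 9084)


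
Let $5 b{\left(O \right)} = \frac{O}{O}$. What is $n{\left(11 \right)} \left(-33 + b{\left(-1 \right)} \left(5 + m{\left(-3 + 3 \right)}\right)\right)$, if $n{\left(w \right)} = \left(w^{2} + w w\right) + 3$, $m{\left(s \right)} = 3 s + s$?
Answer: $-7840$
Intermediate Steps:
$m{\left(s \right)} = 4 s$
$n{\left(w \right)} = 3 + 2 w^{2}$ ($n{\left(w \right)} = \left(w^{2} + w^{2}\right) + 3 = 2 w^{2} + 3 = 3 + 2 w^{2}$)
$b{\left(O \right)} = \frac{1}{5}$ ($b{\left(O \right)} = \frac{O \frac{1}{O}}{5} = \frac{1}{5} \cdot 1 = \frac{1}{5}$)
$n{\left(11 \right)} \left(-33 + b{\left(-1 \right)} \left(5 + m{\left(-3 + 3 \right)}\right)\right) = \left(3 + 2 \cdot 11^{2}\right) \left(-33 + \frac{5 + 4 \left(-3 + 3\right)}{5}\right) = \left(3 + 2 \cdot 121\right) \left(-33 + \frac{5 + 4 \cdot 0}{5}\right) = \left(3 + 242\right) \left(-33 + \frac{5 + 0}{5}\right) = 245 \left(-33 + \frac{1}{5} \cdot 5\right) = 245 \left(-33 + 1\right) = 245 \left(-32\right) = -7840$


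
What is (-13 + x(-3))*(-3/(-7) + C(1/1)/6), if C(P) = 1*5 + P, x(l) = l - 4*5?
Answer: -360/7 ≈ -51.429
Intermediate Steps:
x(l) = -20 + l (x(l) = l - 20 = -20 + l)
C(P) = 5 + P
(-13 + x(-3))*(-3/(-7) + C(1/1)/6) = (-13 + (-20 - 3))*(-3/(-7) + (5 + 1/1)/6) = (-13 - 23)*(-3*(-1/7) + (5 + 1)*(1/6)) = -36*(3/7 + 6*(1/6)) = -36*(3/7 + 1) = -36*10/7 = -360/7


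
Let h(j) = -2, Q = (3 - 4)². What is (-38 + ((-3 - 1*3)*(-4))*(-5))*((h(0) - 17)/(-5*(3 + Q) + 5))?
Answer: -3002/15 ≈ -200.13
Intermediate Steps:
Q = 1 (Q = (-1)² = 1)
(-38 + ((-3 - 1*3)*(-4))*(-5))*((h(0) - 17)/(-5*(3 + Q) + 5)) = (-38 + ((-3 - 1*3)*(-4))*(-5))*((-2 - 17)/(-5*(3 + 1) + 5)) = (-38 + ((-3 - 3)*(-4))*(-5))*(-19/(-5*4 + 5)) = (-38 - 6*(-4)*(-5))*(-19/(-20 + 5)) = (-38 + 24*(-5))*(-19/(-15)) = (-38 - 120)*(-19*(-1/15)) = -158*19/15 = -3002/15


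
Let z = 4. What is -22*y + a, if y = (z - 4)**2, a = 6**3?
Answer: 216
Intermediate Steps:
a = 216
y = 0 (y = (4 - 4)**2 = 0**2 = 0)
-22*y + a = -22*0 + 216 = 0 + 216 = 216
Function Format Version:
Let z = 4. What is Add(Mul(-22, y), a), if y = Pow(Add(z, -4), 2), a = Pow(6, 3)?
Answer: 216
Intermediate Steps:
a = 216
y = 0 (y = Pow(Add(4, -4), 2) = Pow(0, 2) = 0)
Add(Mul(-22, y), a) = Add(Mul(-22, 0), 216) = Add(0, 216) = 216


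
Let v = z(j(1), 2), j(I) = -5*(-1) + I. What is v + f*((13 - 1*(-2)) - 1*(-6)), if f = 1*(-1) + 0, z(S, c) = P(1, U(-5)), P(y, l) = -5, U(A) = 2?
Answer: -26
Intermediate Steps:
j(I) = 5 + I
z(S, c) = -5
f = -1 (f = -1 + 0 = -1)
v = -5
v + f*((13 - 1*(-2)) - 1*(-6)) = -5 - ((13 - 1*(-2)) - 1*(-6)) = -5 - ((13 + 2) + 6) = -5 - (15 + 6) = -5 - 1*21 = -5 - 21 = -26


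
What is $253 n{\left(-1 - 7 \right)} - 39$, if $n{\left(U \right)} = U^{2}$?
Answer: $16153$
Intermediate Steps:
$253 n{\left(-1 - 7 \right)} - 39 = 253 \left(-1 - 7\right)^{2} - 39 = 253 \left(-8\right)^{2} - 39 = 253 \cdot 64 - 39 = 16192 - 39 = 16153$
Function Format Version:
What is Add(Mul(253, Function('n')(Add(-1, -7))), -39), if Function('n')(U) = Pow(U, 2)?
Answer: 16153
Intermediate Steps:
Add(Mul(253, Function('n')(Add(-1, -7))), -39) = Add(Mul(253, Pow(Add(-1, -7), 2)), -39) = Add(Mul(253, Pow(-8, 2)), -39) = Add(Mul(253, 64), -39) = Add(16192, -39) = 16153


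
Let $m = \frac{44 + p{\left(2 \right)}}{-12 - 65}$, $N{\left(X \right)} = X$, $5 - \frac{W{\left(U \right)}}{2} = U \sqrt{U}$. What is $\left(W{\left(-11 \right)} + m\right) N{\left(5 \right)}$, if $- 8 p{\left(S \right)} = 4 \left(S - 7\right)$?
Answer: $\frac{7235}{154} + 110 i \sqrt{11} \approx 46.981 + 364.83 i$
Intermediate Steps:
$W{\left(U \right)} = 10 - 2 U^{\frac{3}{2}}$ ($W{\left(U \right)} = 10 - 2 U \sqrt{U} = 10 - 2 U^{\frac{3}{2}}$)
$p{\left(S \right)} = \frac{7}{2} - \frac{S}{2}$ ($p{\left(S \right)} = - \frac{4 \left(S - 7\right)}{8} = - \frac{4 \left(-7 + S\right)}{8} = - \frac{-28 + 4 S}{8} = \frac{7}{2} - \frac{S}{2}$)
$m = - \frac{93}{154}$ ($m = \frac{44 + \left(\frac{7}{2} - 1\right)}{-12 - 65} = \frac{44 + \left(\frac{7}{2} - 1\right)}{-77} = \left(44 + \frac{5}{2}\right) \left(- \frac{1}{77}\right) = \frac{93}{2} \left(- \frac{1}{77}\right) = - \frac{93}{154} \approx -0.6039$)
$\left(W{\left(-11 \right)} + m\right) N{\left(5 \right)} = \left(\left(10 - 2 \left(-11\right)^{\frac{3}{2}}\right) - \frac{93}{154}\right) 5 = \left(\left(10 - 2 \left(- 11 i \sqrt{11}\right)\right) - \frac{93}{154}\right) 5 = \left(\left(10 + 22 i \sqrt{11}\right) - \frac{93}{154}\right) 5 = \left(\frac{1447}{154} + 22 i \sqrt{11}\right) 5 = \frac{7235}{154} + 110 i \sqrt{11}$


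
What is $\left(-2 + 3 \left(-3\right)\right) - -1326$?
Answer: $1315$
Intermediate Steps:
$\left(-2 + 3 \left(-3\right)\right) - -1326 = \left(-2 - 9\right) + 1326 = -11 + 1326 = 1315$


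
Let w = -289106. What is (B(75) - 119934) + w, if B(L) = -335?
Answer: -409375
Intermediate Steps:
(B(75) - 119934) + w = (-335 - 119934) - 289106 = -120269 - 289106 = -409375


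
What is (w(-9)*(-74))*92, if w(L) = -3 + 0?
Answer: 20424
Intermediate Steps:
w(L) = -3
(w(-9)*(-74))*92 = -3*(-74)*92 = 222*92 = 20424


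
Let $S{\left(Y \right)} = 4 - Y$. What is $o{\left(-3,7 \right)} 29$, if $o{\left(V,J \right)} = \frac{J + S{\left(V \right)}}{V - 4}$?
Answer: $-58$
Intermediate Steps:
$o{\left(V,J \right)} = \frac{4 + J - V}{-4 + V}$ ($o{\left(V,J \right)} = \frac{J - \left(-4 + V\right)}{V - 4} = \frac{4 + J - V}{-4 + V}$)
$o{\left(-3,7 \right)} 29 = \frac{4 + 7 - -3}{-4 - 3} \cdot 29 = \frac{4 + 7 + 3}{-7} \cdot 29 = \left(- \frac{1}{7}\right) 14 \cdot 29 = \left(-2\right) 29 = -58$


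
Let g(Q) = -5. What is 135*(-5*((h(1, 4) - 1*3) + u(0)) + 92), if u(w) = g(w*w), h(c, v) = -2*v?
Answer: 23220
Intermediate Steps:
u(w) = -5
135*(-5*((h(1, 4) - 1*3) + u(0)) + 92) = 135*(-5*((-2*4 - 1*3) - 5) + 92) = 135*(-5*((-8 - 3) - 5) + 92) = 135*(-5*(-11 - 5) + 92) = 135*(-5*(-16) + 92) = 135*(80 + 92) = 135*172 = 23220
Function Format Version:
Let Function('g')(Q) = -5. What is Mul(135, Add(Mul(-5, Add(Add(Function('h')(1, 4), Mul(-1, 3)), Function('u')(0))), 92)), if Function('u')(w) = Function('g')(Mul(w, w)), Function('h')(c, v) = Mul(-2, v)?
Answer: 23220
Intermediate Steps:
Function('u')(w) = -5
Mul(135, Add(Mul(-5, Add(Add(Function('h')(1, 4), Mul(-1, 3)), Function('u')(0))), 92)) = Mul(135, Add(Mul(-5, Add(Add(Mul(-2, 4), Mul(-1, 3)), -5)), 92)) = Mul(135, Add(Mul(-5, Add(Add(-8, -3), -5)), 92)) = Mul(135, Add(Mul(-5, Add(-11, -5)), 92)) = Mul(135, Add(Mul(-5, -16), 92)) = Mul(135, Add(80, 92)) = Mul(135, 172) = 23220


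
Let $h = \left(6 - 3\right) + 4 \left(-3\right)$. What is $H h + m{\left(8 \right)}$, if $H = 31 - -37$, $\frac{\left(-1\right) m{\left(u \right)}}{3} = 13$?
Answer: $-651$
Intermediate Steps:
$m{\left(u \right)} = -39$ ($m{\left(u \right)} = \left(-3\right) 13 = -39$)
$h = -9$ ($h = 3 - 12 = -9$)
$H = 68$ ($H = 31 + 37 = 68$)
$H h + m{\left(8 \right)} = 68 \left(-9\right) - 39 = -612 - 39 = -651$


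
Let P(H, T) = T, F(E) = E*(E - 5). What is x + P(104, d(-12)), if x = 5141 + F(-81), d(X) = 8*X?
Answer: 12011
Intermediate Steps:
F(E) = E*(-5 + E)
x = 12107 (x = 5141 - 81*(-5 - 81) = 5141 - 81*(-86) = 5141 + 6966 = 12107)
x + P(104, d(-12)) = 12107 + 8*(-12) = 12107 - 96 = 12011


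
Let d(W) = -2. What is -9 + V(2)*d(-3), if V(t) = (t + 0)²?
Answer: -17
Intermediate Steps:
V(t) = t²
-9 + V(2)*d(-3) = -9 + 2²*(-2) = -9 + 4*(-2) = -9 - 8 = -17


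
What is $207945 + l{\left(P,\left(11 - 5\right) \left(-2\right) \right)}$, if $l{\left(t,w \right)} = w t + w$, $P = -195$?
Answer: $210273$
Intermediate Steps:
$l{\left(t,w \right)} = w + t w$ ($l{\left(t,w \right)} = t w + w = w + t w$)
$207945 + l{\left(P,\left(11 - 5\right) \left(-2\right) \right)} = 207945 + \left(11 - 5\right) \left(-2\right) \left(1 - 195\right) = 207945 + 6 \left(-2\right) \left(-194\right) = 207945 - -2328 = 207945 + 2328 = 210273$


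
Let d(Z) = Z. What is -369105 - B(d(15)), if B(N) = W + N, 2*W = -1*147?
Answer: -738093/2 ≈ -3.6905e+5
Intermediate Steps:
W = -147/2 (W = (-1*147)/2 = (½)*(-147) = -147/2 ≈ -73.500)
B(N) = -147/2 + N
-369105 - B(d(15)) = -369105 - (-147/2 + 15) = -369105 - 1*(-117/2) = -369105 + 117/2 = -738093/2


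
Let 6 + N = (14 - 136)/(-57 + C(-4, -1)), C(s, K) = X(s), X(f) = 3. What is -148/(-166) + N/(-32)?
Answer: 72319/71712 ≈ 1.0085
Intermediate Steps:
C(s, K) = 3
N = -101/27 (N = -6 + (14 - 136)/(-57 + 3) = -6 - 122/(-54) = -6 - 122*(-1/54) = -6 + 61/27 = -101/27 ≈ -3.7407)
-148/(-166) + N/(-32) = -148/(-166) - 101/27/(-32) = -148*(-1/166) - 101/27*(-1/32) = 74/83 + 101/864 = 72319/71712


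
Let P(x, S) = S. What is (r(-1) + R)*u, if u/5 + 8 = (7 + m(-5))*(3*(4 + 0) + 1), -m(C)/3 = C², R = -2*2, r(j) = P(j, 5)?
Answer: -4460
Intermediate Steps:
r(j) = 5
R = -4
m(C) = -3*C²
u = -4460 (u = -40 + 5*((7 - 3*(-5)²)*(3*(4 + 0) + 1)) = -40 + 5*((7 - 3*25)*(3*4 + 1)) = -40 + 5*((7 - 75)*(12 + 1)) = -40 + 5*(-68*13) = -40 + 5*(-884) = -40 - 4420 = -4460)
(r(-1) + R)*u = (5 - 4)*(-4460) = 1*(-4460) = -4460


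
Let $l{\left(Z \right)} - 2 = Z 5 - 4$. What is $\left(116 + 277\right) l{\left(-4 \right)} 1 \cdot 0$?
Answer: $0$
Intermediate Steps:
$l{\left(Z \right)} = -2 + 5 Z$ ($l{\left(Z \right)} = 2 + \left(Z 5 - 4\right) = 2 + \left(5 Z - 4\right) = 2 + \left(-4 + 5 Z\right) = -2 + 5 Z$)
$\left(116 + 277\right) l{\left(-4 \right)} 1 \cdot 0 = \left(116 + 277\right) \left(-2 + 5 \left(-4\right)\right) 1 \cdot 0 = 393 \left(-2 - 20\right) 0 = 393 \left(\left(-22\right) 0\right) = 393 \cdot 0 = 0$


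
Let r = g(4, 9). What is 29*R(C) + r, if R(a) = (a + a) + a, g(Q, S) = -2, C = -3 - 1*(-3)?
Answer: -2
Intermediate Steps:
C = 0 (C = -3 + 3 = 0)
r = -2
R(a) = 3*a (R(a) = 2*a + a = 3*a)
29*R(C) + r = 29*(3*0) - 2 = 29*0 - 2 = 0 - 2 = -2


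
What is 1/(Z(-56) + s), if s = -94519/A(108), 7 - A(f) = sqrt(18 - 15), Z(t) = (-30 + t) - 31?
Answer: -667015/9089293177 + 94519*sqrt(3)/9089293177 ≈ -5.5373e-5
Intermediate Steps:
Z(t) = -61 + t
A(f) = 7 - sqrt(3) (A(f) = 7 - sqrt(18 - 15) = 7 - sqrt(3))
s = -94519/(7 - sqrt(3)) ≈ -17942.
1/(Z(-56) + s) = 1/((-61 - 56) + (-661633/46 - 94519*sqrt(3)/46)) = 1/(-117 + (-661633/46 - 94519*sqrt(3)/46)) = 1/(-667015/46 - 94519*sqrt(3)/46)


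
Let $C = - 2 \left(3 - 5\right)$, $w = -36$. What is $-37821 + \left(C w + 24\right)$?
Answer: $-37941$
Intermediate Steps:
$C = 4$ ($C = \left(-2\right) \left(-2\right) = 4$)
$-37821 + \left(C w + 24\right) = -37821 + \left(4 \left(-36\right) + 24\right) = -37821 + \left(-144 + 24\right) = -37821 - 120 = -37941$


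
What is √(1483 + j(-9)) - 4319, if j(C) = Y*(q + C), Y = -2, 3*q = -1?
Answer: -4319 + √13515/3 ≈ -4280.3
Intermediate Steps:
q = -⅓ (q = (⅓)*(-1) = -⅓ ≈ -0.33333)
j(C) = ⅔ - 2*C (j(C) = -2*(-⅓ + C) = ⅔ - 2*C)
√(1483 + j(-9)) - 4319 = √(1483 + (⅔ - 2*(-9))) - 4319 = √(1483 + (⅔ + 18)) - 4319 = √(1483 + 56/3) - 4319 = √(4505/3) - 4319 = √13515/3 - 4319 = -4319 + √13515/3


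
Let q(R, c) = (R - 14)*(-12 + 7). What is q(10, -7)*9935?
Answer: 198700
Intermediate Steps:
q(R, c) = 70 - 5*R (q(R, c) = (-14 + R)*(-5) = 70 - 5*R)
q(10, -7)*9935 = (70 - 5*10)*9935 = (70 - 50)*9935 = 20*9935 = 198700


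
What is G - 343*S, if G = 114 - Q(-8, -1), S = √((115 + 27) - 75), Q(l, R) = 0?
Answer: 114 - 343*√67 ≈ -2693.6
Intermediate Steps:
S = √67 (S = √(142 - 75) = √67 ≈ 8.1853)
G = 114 (G = 114 - 1*0 = 114 + 0 = 114)
G - 343*S = 114 - 343*√67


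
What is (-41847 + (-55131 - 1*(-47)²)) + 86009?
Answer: -13178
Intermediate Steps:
(-41847 + (-55131 - 1*(-47)²)) + 86009 = (-41847 + (-55131 - 1*2209)) + 86009 = (-41847 + (-55131 - 2209)) + 86009 = (-41847 - 57340) + 86009 = -99187 + 86009 = -13178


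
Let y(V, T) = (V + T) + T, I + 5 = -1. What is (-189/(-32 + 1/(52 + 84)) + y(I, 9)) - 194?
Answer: -766178/4351 ≈ -176.09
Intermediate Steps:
I = -6 (I = -5 - 1 = -6)
y(V, T) = V + 2*T (y(V, T) = (T + V) + T = V + 2*T)
(-189/(-32 + 1/(52 + 84)) + y(I, 9)) - 194 = (-189/(-32 + 1/(52 + 84)) + (-6 + 2*9)) - 194 = (-189/(-32 + 1/136) + (-6 + 18)) - 194 = (-189/(-32 + 1/136) + 12) - 194 = (-189/(-4351/136) + 12) - 194 = (-189*(-136/4351) + 12) - 194 = (25704/4351 + 12) - 194 = 77916/4351 - 194 = -766178/4351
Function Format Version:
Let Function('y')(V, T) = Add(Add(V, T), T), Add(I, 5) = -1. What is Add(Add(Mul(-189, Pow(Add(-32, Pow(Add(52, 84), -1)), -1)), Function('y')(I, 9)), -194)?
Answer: Rational(-766178, 4351) ≈ -176.09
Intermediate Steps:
I = -6 (I = Add(-5, -1) = -6)
Function('y')(V, T) = Add(V, Mul(2, T)) (Function('y')(V, T) = Add(Add(T, V), T) = Add(V, Mul(2, T)))
Add(Add(Mul(-189, Pow(Add(-32, Pow(Add(52, 84), -1)), -1)), Function('y')(I, 9)), -194) = Add(Add(Mul(-189, Pow(Add(-32, Pow(Add(52, 84), -1)), -1)), Add(-6, Mul(2, 9))), -194) = Add(Add(Mul(-189, Pow(Add(-32, Pow(136, -1)), -1)), Add(-6, 18)), -194) = Add(Add(Mul(-189, Pow(Add(-32, Rational(1, 136)), -1)), 12), -194) = Add(Add(Mul(-189, Pow(Rational(-4351, 136), -1)), 12), -194) = Add(Add(Mul(-189, Rational(-136, 4351)), 12), -194) = Add(Add(Rational(25704, 4351), 12), -194) = Add(Rational(77916, 4351), -194) = Rational(-766178, 4351)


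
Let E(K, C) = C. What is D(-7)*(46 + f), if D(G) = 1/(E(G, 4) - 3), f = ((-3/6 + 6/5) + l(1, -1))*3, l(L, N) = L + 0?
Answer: 511/10 ≈ 51.100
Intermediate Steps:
l(L, N) = L
f = 51/10 (f = ((-3/6 + 6/5) + 1)*3 = ((-3*⅙ + 6*(⅕)) + 1)*3 = ((-½ + 6/5) + 1)*3 = (7/10 + 1)*3 = (17/10)*3 = 51/10 ≈ 5.1000)
D(G) = 1 (D(G) = 1/(4 - 3) = 1/1 = 1)
D(-7)*(46 + f) = 1*(46 + 51/10) = 1*(511/10) = 511/10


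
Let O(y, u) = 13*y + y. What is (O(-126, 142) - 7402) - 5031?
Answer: -14197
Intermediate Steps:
O(y, u) = 14*y
(O(-126, 142) - 7402) - 5031 = (14*(-126) - 7402) - 5031 = (-1764 - 7402) - 5031 = -9166 - 5031 = -14197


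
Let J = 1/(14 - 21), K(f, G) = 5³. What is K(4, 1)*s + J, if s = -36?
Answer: -31501/7 ≈ -4500.1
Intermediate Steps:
K(f, G) = 125
J = -⅐ (J = 1/(-7) = -⅐ ≈ -0.14286)
K(4, 1)*s + J = 125*(-36) - ⅐ = -4500 - ⅐ = -31501/7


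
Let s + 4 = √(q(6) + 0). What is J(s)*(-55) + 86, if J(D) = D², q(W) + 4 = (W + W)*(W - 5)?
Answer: -1234 + 880*√2 ≈ 10.508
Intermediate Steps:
q(W) = -4 + 2*W*(-5 + W) (q(W) = -4 + (W + W)*(W - 5) = -4 + (2*W)*(-5 + W) = -4 + 2*W*(-5 + W))
s = -4 + 2*√2 (s = -4 + √((-4 - 10*6 + 2*6²) + 0) = -4 + √((-4 - 60 + 2*36) + 0) = -4 + √((-4 - 60 + 72) + 0) = -4 + √(8 + 0) = -4 + √8 = -4 + 2*√2 ≈ -1.1716)
J(s)*(-55) + 86 = (-4 + 2*√2)²*(-55) + 86 = -55*(-4 + 2*√2)² + 86 = 86 - 55*(-4 + 2*√2)²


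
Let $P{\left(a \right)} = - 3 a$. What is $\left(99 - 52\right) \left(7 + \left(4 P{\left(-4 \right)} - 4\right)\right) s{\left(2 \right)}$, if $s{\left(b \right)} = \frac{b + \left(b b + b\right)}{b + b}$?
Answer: $4794$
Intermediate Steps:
$s{\left(b \right)} = \frac{b^{2} + 2 b}{2 b}$ ($s{\left(b \right)} = \frac{b + \left(b^{2} + b\right)}{2 b} = \left(b + \left(b + b^{2}\right)\right) \frac{1}{2 b} = \left(b^{2} + 2 b\right) \frac{1}{2 b} = \frac{b^{2} + 2 b}{2 b}$)
$\left(99 - 52\right) \left(7 + \left(4 P{\left(-4 \right)} - 4\right)\right) s{\left(2 \right)} = \left(99 - 52\right) \left(7 - \left(4 - 4 \left(\left(-3\right) \left(-4\right)\right)\right)\right) \left(1 + \frac{1}{2} \cdot 2\right) = 47 \left(7 + \left(4 \cdot 12 - 4\right)\right) \left(1 + 1\right) = 47 \left(7 + \left(48 - 4\right)\right) 2 = 47 \left(7 + 44\right) 2 = 47 \cdot 51 \cdot 2 = 47 \cdot 102 = 4794$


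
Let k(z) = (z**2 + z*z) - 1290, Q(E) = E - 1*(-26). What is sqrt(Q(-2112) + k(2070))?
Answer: 2*sqrt(2141606) ≈ 2926.8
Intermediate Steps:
Q(E) = 26 + E (Q(E) = E + 26 = 26 + E)
k(z) = -1290 + 2*z**2 (k(z) = (z**2 + z**2) - 1290 = 2*z**2 - 1290 = -1290 + 2*z**2)
sqrt(Q(-2112) + k(2070)) = sqrt((26 - 2112) + (-1290 + 2*2070**2)) = sqrt(-2086 + (-1290 + 2*4284900)) = sqrt(-2086 + (-1290 + 8569800)) = sqrt(-2086 + 8568510) = sqrt(8566424) = 2*sqrt(2141606)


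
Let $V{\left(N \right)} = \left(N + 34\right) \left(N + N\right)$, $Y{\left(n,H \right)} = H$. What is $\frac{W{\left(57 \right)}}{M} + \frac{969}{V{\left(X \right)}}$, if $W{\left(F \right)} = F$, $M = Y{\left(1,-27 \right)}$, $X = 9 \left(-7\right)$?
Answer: $- \frac{6745}{3654} \approx -1.8459$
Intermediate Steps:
$X = -63$
$M = -27$
$V{\left(N \right)} = 2 N \left(34 + N\right)$ ($V{\left(N \right)} = \left(34 + N\right) 2 N = 2 N \left(34 + N\right)$)
$\frac{W{\left(57 \right)}}{M} + \frac{969}{V{\left(X \right)}} = \frac{57}{-27} + \frac{969}{2 \left(-63\right) \left(34 - 63\right)} = 57 \left(- \frac{1}{27}\right) + \frac{969}{2 \left(-63\right) \left(-29\right)} = - \frac{19}{9} + \frac{969}{3654} = - \frac{19}{9} + 969 \cdot \frac{1}{3654} = - \frac{19}{9} + \frac{323}{1218} = - \frac{6745}{3654}$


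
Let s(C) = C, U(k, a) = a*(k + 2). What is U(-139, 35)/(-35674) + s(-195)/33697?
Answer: 154620685/1202106778 ≈ 0.12862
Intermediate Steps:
U(k, a) = a*(2 + k)
U(-139, 35)/(-35674) + s(-195)/33697 = (35*(2 - 139))/(-35674) - 195/33697 = (35*(-137))*(-1/35674) - 195*1/33697 = -4795*(-1/35674) - 195/33697 = 4795/35674 - 195/33697 = 154620685/1202106778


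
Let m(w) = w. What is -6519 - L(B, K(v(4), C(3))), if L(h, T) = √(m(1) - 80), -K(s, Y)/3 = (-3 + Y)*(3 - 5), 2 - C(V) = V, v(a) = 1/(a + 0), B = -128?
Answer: -6519 - I*√79 ≈ -6519.0 - 8.8882*I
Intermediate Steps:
v(a) = 1/a
C(V) = 2 - V
K(s, Y) = -18 + 6*Y (K(s, Y) = -3*(-3 + Y)*(3 - 5) = -3*(-3 + Y)*(-2) = -3*(6 - 2*Y) = -18 + 6*Y)
L(h, T) = I*√79 (L(h, T) = √(1 - 80) = √(-79) = I*√79)
-6519 - L(B, K(v(4), C(3))) = -6519 - I*√79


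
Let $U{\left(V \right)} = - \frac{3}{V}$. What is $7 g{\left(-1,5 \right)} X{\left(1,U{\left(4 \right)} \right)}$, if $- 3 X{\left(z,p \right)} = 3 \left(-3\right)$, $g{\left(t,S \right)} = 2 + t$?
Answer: $21$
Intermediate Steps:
$X{\left(z,p \right)} = 3$ ($X{\left(z,p \right)} = - \frac{3 \left(-3\right)}{3} = \left(- \frac{1}{3}\right) \left(-9\right) = 3$)
$7 g{\left(-1,5 \right)} X{\left(1,U{\left(4 \right)} \right)} = 7 \left(2 - 1\right) 3 = 7 \cdot 1 \cdot 3 = 7 \cdot 3 = 21$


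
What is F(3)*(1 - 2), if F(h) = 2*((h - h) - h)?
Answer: 6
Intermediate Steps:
F(h) = -2*h (F(h) = 2*(0 - h) = 2*(-h) = -2*h)
F(3)*(1 - 2) = (-2*3)*(1 - 2) = -6*(-1) = 6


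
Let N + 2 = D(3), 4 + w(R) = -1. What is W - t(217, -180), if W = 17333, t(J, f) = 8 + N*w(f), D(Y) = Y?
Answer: 17330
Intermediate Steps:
w(R) = -5 (w(R) = -4 - 1 = -5)
N = 1 (N = -2 + 3 = 1)
t(J, f) = 3 (t(J, f) = 8 + 1*(-5) = 8 - 5 = 3)
W - t(217, -180) = 17333 - 1*3 = 17333 - 3 = 17330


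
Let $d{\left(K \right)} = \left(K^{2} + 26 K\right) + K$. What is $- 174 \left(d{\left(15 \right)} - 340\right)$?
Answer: $-50460$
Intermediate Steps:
$d{\left(K \right)} = K^{2} + 27 K$
$- 174 \left(d{\left(15 \right)} - 340\right) = - 174 \left(15 \left(27 + 15\right) - 340\right) = - 174 \left(15 \cdot 42 - 340\right) = - 174 \left(630 - 340\right) = \left(-174\right) 290 = -50460$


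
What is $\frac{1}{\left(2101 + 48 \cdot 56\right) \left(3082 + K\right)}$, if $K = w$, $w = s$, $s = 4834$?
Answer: $\frac{1}{37909724} \approx 2.6378 \cdot 10^{-8}$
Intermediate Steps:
$w = 4834$
$K = 4834$
$\frac{1}{\left(2101 + 48 \cdot 56\right) \left(3082 + K\right)} = \frac{1}{\left(2101 + 48 \cdot 56\right) \left(3082 + 4834\right)} = \frac{1}{\left(2101 + 2688\right) 7916} = \frac{1}{4789 \cdot 7916} = \frac{1}{37909724}$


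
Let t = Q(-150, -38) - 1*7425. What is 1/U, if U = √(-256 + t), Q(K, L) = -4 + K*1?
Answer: -I*√7835/7835 ≈ -0.011297*I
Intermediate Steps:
Q(K, L) = -4 + K
t = -7579 (t = (-4 - 150) - 1*7425 = -154 - 7425 = -7579)
U = I*√7835 (U = √(-256 - 7579) = √(-7835) = I*√7835 ≈ 88.516*I)
1/U = 1/(I*√7835) = -I*√7835/7835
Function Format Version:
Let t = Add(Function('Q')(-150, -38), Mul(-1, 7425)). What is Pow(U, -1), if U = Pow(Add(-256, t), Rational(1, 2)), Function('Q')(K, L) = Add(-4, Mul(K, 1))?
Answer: Mul(Rational(-1, 7835), I, Pow(7835, Rational(1, 2))) ≈ Mul(-0.011297, I)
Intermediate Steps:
Function('Q')(K, L) = Add(-4, K)
t = -7579 (t = Add(Add(-4, -150), Mul(-1, 7425)) = Add(-154, -7425) = -7579)
U = Mul(I, Pow(7835, Rational(1, 2))) (U = Pow(Add(-256, -7579), Rational(1, 2)) = Pow(-7835, Rational(1, 2)) = Mul(I, Pow(7835, Rational(1, 2))) ≈ Mul(88.516, I))
Pow(U, -1) = Pow(Mul(I, Pow(7835, Rational(1, 2))), -1) = Mul(Rational(-1, 7835), I, Pow(7835, Rational(1, 2)))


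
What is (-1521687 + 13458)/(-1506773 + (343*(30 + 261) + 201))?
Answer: 1508229/1406759 ≈ 1.0721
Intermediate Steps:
(-1521687 + 13458)/(-1506773 + (343*(30 + 261) + 201)) = -1508229/(-1506773 + (343*291 + 201)) = -1508229/(-1506773 + (99813 + 201)) = -1508229/(-1506773 + 100014) = -1508229/(-1406759) = -1508229*(-1/1406759) = 1508229/1406759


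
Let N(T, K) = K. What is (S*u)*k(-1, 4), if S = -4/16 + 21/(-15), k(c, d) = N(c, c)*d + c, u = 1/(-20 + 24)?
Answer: 33/16 ≈ 2.0625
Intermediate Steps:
u = ¼ (u = 1/4 = ¼ ≈ 0.25000)
k(c, d) = c + c*d (k(c, d) = c*d + c = c + c*d)
S = -33/20 (S = -4*1/16 + 21*(-1/15) = -¼ - 7/5 = -33/20 ≈ -1.6500)
(S*u)*k(-1, 4) = (-33/20*¼)*(-(1 + 4)) = -(-33)*5/80 = -33/80*(-5) = 33/16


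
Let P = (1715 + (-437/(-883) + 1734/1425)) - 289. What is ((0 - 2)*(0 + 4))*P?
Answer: -4790543992/419425 ≈ -11422.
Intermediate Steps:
P = 598817999/419425 (P = (1715 + (-437*(-1/883) + 1734*(1/1425))) - 289 = (1715 + (437/883 + 578/475)) - 289 = (1715 + 717949/419425) - 289 = 720031824/419425 - 289 = 598817999/419425 ≈ 1427.7)
((0 - 2)*(0 + 4))*P = ((0 - 2)*(0 + 4))*(598817999/419425) = -2*4*(598817999/419425) = -8*598817999/419425 = -4790543992/419425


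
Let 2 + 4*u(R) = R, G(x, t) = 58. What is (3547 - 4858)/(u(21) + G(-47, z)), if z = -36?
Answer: -5244/251 ≈ -20.892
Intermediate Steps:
u(R) = -1/2 + R/4
(3547 - 4858)/(u(21) + G(-47, z)) = (3547 - 4858)/((-1/2 + (1/4)*21) + 58) = -1311/((-1/2 + 21/4) + 58) = -1311/(19/4 + 58) = -1311/251/4 = -1311*4/251 = -5244/251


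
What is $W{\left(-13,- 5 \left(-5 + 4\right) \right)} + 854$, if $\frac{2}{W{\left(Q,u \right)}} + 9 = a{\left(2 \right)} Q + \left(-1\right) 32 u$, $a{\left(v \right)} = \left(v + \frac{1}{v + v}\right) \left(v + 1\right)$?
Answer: $\frac{877050}{1027} \approx 853.99$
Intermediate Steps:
$a{\left(v \right)} = \left(1 + v\right) \left(v + \frac{1}{2 v}\right)$ ($a{\left(v \right)} = \left(v + \frac{1}{2 v}\right) \left(1 + v\right) = \left(1 + v\right) \left(v + \frac{1}{2 v}\right)$)
$W{\left(Q,u \right)} = \frac{2}{-9 - 32 u + \frac{27 Q}{4}}$ ($W{\left(Q,u \right)} = \frac{2}{-9 + \left(\left(\frac{1}{2} + 2 + 2^{2} + \frac{1}{2 \cdot 2}\right) Q + \left(-1\right) 32 u\right)} = \frac{2}{-9 + \left(\left(\frac{1}{2} + 2 + 4 + \frac{1}{2} \cdot \frac{1}{2}\right) Q - 32 u\right)} = \frac{2}{-9 + \left(\left(\frac{1}{2} + 2 + 4 + \frac{1}{4}\right) Q - 32 u\right)} = \frac{2}{-9 + \left(\frac{27 Q}{4} - 32 u\right)} = \frac{2}{-9 + \left(- 32 u + \frac{27 Q}{4}\right)} = \frac{2}{-9 - 32 u + \frac{27 Q}{4}}$)
$W{\left(-13,- 5 \left(-5 + 4\right) \right)} + 854 = - \frac{8}{36 - -351 + 128 \left(- 5 \left(-5 + 4\right)\right)} + 854 = - \frac{8}{36 + 351 + 128 \left(\left(-5\right) \left(-1\right)\right)} + 854 = - \frac{8}{36 + 351 + 128 \cdot 5} + 854 = - \frac{8}{36 + 351 + 640} + 854 = - \frac{8}{1027} + 854 = \frac{877050}{1027}$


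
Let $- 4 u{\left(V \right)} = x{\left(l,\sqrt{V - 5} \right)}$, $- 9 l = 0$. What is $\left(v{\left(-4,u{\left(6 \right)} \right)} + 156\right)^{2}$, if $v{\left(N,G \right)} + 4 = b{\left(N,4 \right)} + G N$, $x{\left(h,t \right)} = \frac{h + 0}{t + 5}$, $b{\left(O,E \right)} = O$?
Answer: $21904$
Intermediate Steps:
$l = 0$ ($l = \left(- \frac{1}{9}\right) 0 = 0$)
$x{\left(h,t \right)} = \frac{h}{5 + t}$
$u{\left(V \right)} = 0$ ($u{\left(V \right)} = - \frac{0 \frac{1}{5 + \sqrt{V - 5}}}{4} = - \frac{0 \frac{1}{5 + \sqrt{-5 + V}}}{4} = \left(- \frac{1}{4}\right) 0 = 0$)
$v{\left(N,G \right)} = -4 + N + G N$ ($v{\left(N,G \right)} = -4 + \left(N + G N\right) = -4 + N + G N$)
$\left(v{\left(-4,u{\left(6 \right)} \right)} + 156\right)^{2} = \left(\left(-4 - 4 + 0 \left(-4\right)\right) + 156\right)^{2} = \left(\left(-4 - 4 + 0\right) + 156\right)^{2} = \left(-8 + 156\right)^{2} = 148^{2} = 21904$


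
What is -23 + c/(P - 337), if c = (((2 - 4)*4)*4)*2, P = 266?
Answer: -1569/71 ≈ -22.099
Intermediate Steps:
c = -64 (c = (-2*4*4)*2 = -8*4*2 = -32*2 = -64)
-23 + c/(P - 337) = -23 - 64/(266 - 337) = -23 - 64/(-71) = -23 - 1/71*(-64) = -23 + 64/71 = -1569/71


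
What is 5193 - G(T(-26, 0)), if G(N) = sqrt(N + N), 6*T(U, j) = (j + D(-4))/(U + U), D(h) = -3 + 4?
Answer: 5193 - I*sqrt(39)/78 ≈ 5193.0 - 0.080064*I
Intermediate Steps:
D(h) = 1
T(U, j) = (1 + j)/(12*U) (T(U, j) = ((j + 1)/(U + U))/6 = ((1 + j)/((2*U)))/6 = ((1 + j)*(1/(2*U)))/6 = ((1 + j)/(2*U))/6 = (1 + j)/(12*U))
G(N) = sqrt(2)*sqrt(N) (G(N) = sqrt(2*N) = sqrt(2)*sqrt(N))
5193 - G(T(-26, 0)) = 5193 - sqrt(2)*sqrt((1/12)*(1 + 0)/(-26)) = 5193 - sqrt(2)*sqrt((1/12)*(-1/26)*1) = 5193 - sqrt(2)*sqrt(-1/312) = 5193 - sqrt(2)*I*sqrt(78)/156 = 5193 - I*sqrt(39)/78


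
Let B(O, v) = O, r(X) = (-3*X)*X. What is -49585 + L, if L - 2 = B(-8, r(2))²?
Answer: -49519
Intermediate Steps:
r(X) = -3*X²
L = 66 (L = 2 + (-8)² = 2 + 64 = 66)
-49585 + L = -49585 + 66 = -49519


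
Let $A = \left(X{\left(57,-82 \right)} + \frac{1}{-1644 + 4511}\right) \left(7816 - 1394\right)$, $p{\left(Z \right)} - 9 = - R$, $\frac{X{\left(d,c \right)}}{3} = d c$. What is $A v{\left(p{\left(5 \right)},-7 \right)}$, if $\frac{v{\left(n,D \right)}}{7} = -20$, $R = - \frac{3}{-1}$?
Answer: $\frac{36143980712840}{2867} \approx 1.2607 \cdot 10^{10}$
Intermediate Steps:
$X{\left(d,c \right)} = 3 c d$ ($X{\left(d,c \right)} = 3 d c = 3 c d$)
$R = 3$ ($R = \left(-3\right) \left(-1\right) = 3$)
$p{\left(Z \right)} = 6$ ($p{\left(Z \right)} = 9 - 3 = 6$)
$v{\left(n,D \right)} = -140$ ($v{\left(n,D \right)} = 7 \left(-20\right) = -140$)
$A = - \frac{258171290806}{2867}$ ($A = \left(3 \left(-82\right) 57 + \frac{1}{-1644 + 4511}\right) \left(7816 - 1394\right) = \left(-14022 + \frac{1}{2867}\right) 6422 = \left(- \frac{40201073}{2867}\right) 6422 = - \frac{258171290806}{2867} \approx -9.0049 \cdot 10^{7}$)
$A v{\left(p{\left(5 \right)},-7 \right)} = \left(- \frac{258171290806}{2867}\right) \left(-140\right) = \frac{36143980712840}{2867}$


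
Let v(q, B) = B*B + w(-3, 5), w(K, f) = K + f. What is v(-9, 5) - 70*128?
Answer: -8933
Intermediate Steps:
v(q, B) = 2 + B² (v(q, B) = B*B + (-3 + 5) = B² + 2 = 2 + B²)
v(-9, 5) - 70*128 = (2 + 5²) - 70*128 = (2 + 25) - 8960 = 27 - 8960 = -8933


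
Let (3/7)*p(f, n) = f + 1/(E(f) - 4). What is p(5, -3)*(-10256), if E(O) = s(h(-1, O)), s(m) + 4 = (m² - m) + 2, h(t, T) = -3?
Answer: -1112776/9 ≈ -1.2364e+5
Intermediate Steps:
s(m) = -2 + m² - m (s(m) = -4 + ((m² - m) + 2) = -4 + (2 + m² - m) = -2 + m² - m)
E(O) = 10 (E(O) = -2 + (-3)² - 1*(-3) = -2 + 9 + 3 = 10)
p(f, n) = 7/18 + 7*f/3 (p(f, n) = 7*(f + 1/(10 - 4))/3 = 7*(f + 1/6)/3 = 7*(f + ⅙)/3 = 7*(⅙ + f)/3 = 7/18 + 7*f/3)
p(5, -3)*(-10256) = (7/18 + (7/3)*5)*(-10256) = (7/18 + 35/3)*(-10256) = (217/18)*(-10256) = -1112776/9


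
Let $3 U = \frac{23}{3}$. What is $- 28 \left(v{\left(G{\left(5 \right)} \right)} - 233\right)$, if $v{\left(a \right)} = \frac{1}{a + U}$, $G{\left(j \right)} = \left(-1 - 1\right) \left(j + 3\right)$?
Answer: $\frac{789656}{121} \approx 6526.1$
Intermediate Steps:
$G{\left(j \right)} = -6 - 2 j$ ($G{\left(j \right)} = - 2 \left(3 + j\right) = -6 - 2 j$)
$U = \frac{23}{9}$ ($U = \frac{23 \cdot \frac{1}{3}}{3} = \frac{1}{3} \cdot \frac{23}{3} = \frac{23}{9} \approx 2.5556$)
$v{\left(a \right)} = \frac{1}{\frac{23}{9} + a}$ ($v{\left(a \right)} = \frac{1}{a + \frac{23}{9}} = \frac{1}{\frac{23}{9} + a}$)
$- 28 \left(v{\left(G{\left(5 \right)} \right)} - 233\right) = - 28 \left(\frac{9}{23 + 9 \left(-6 - 10\right)} - 233\right) = - 28 \left(\frac{9}{23 + 9 \left(-16\right)} - 233\right) = - 28 \left(\frac{9}{23 - 144} - 233\right) = - 28 \left(\frac{9}{-121} - 233\right) = - 28 \left(9 \left(- \frac{1}{121}\right) - 233\right) = - 28 \left(- \frac{9}{121} - 233\right) = \left(-28\right) \left(- \frac{28202}{121}\right) = \frac{789656}{121}$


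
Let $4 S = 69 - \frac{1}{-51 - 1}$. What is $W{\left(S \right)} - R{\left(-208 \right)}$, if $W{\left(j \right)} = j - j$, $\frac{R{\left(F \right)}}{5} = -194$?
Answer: $970$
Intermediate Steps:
$R{\left(F \right)} = -970$ ($R{\left(F \right)} = 5 \left(-194\right) = -970$)
$S = \frac{3589}{208}$ ($S = \frac{69 - \frac{1}{-51 - 1}}{4} = \frac{69 - \frac{1}{-52}}{4} = \frac{69 - - \frac{1}{52}}{4} = \frac{69 + \frac{1}{52}}{4} = \frac{1}{4} \cdot \frac{3589}{52} = \frac{3589}{208} \approx 17.255$)
$W{\left(j \right)} = 0$
$W{\left(S \right)} - R{\left(-208 \right)} = 0 - -970 = 0 + 970 = 970$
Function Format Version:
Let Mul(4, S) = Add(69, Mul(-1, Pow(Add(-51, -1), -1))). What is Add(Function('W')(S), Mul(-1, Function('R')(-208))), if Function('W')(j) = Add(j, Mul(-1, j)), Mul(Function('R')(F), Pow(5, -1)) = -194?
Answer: 970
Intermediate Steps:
Function('R')(F) = -970 (Function('R')(F) = Mul(5, -194) = -970)
S = Rational(3589, 208) (S = Mul(Rational(1, 4), Add(69, Mul(-1, Pow(Add(-51, -1), -1)))) = Mul(Rational(1, 4), Add(69, Mul(-1, Pow(-52, -1)))) = Mul(Rational(1, 4), Add(69, Mul(-1, Rational(-1, 52)))) = Mul(Rational(1, 4), Add(69, Rational(1, 52))) = Mul(Rational(1, 4), Rational(3589, 52)) = Rational(3589, 208) ≈ 17.255)
Function('W')(j) = 0
Add(Function('W')(S), Mul(-1, Function('R')(-208))) = Add(0, Mul(-1, -970)) = Add(0, 970) = 970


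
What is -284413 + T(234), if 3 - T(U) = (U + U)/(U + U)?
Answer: -284411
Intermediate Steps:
T(U) = 2 (T(U) = 3 - (U + U)/(U + U) = 3 - 2*U/(2*U) = 3 - 2*U*1/(2*U) = 3 - 1*1 = 3 - 1 = 2)
-284413 + T(234) = -284413 + 2 = -284411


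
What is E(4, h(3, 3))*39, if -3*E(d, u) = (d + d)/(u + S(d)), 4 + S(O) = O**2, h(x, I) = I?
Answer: -104/15 ≈ -6.9333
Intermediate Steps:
S(O) = -4 + O**2
E(d, u) = -2*d/(3*(-4 + u + d**2)) (E(d, u) = -(d + d)/(3*(u + (-4 + d**2))) = -2*d/(3*(-4 + u + d**2)))
E(4, h(3, 3))*39 = -2*4/(-12 + 3*3 + 3*4**2)*39 = -2*4/(-12 + 9 + 3*16)*39 = -2*4/(-12 + 9 + 48)*39 = -2*4/45*39 = -2*4*1/45*39 = -8/45*39 = -104/15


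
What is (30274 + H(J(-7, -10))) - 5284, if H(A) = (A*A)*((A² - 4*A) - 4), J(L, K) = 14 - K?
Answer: 299166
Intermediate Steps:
H(A) = A²*(-4 + A² - 4*A)
(30274 + H(J(-7, -10))) - 5284 = (30274 + (14 - 1*(-10))²*(-4 + (14 - 1*(-10))² - 4*(14 - 1*(-10)))) - 5284 = (30274 + (14 + 10)²*(-4 + (14 + 10)² - 4*(14 + 10))) - 5284 = (30274 + 24²*(-4 + 24² - 4*24)) - 5284 = (30274 + 576*(-4 + 576 - 96)) - 5284 = (30274 + 576*476) - 5284 = (30274 + 274176) - 5284 = 304450 - 5284 = 299166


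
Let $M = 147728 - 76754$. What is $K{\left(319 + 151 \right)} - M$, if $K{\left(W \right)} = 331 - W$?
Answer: $-71113$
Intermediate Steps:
$M = 70974$ ($M = 147728 - 76754 = 70974$)
$K{\left(319 + 151 \right)} - M = \left(331 - \left(319 + 151\right)\right) - 70974 = \left(331 - 470\right) - 70974 = -139 - 70974 = -71113$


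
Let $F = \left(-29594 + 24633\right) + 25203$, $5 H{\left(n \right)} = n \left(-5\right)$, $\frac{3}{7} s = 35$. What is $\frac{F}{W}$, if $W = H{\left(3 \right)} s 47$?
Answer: $- \frac{20242}{11515} \approx -1.7579$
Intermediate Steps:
$s = \frac{245}{3}$ ($s = \frac{7}{3} \cdot 35 = \frac{245}{3} \approx 81.667$)
$H{\left(n \right)} = - n$ ($H{\left(n \right)} = \frac{n \left(-5\right)}{5} = \frac{\left(-5\right) n}{5} = - n$)
$W = -11515$ ($W = \left(-1\right) 3 \cdot \frac{245}{3} \cdot 47 = \left(-3\right) \frac{245}{3} \cdot 47 = \left(-245\right) 47 = -11515$)
$F = 20242$ ($F = -4961 + 25203 = 20242$)
$\frac{F}{W} = \frac{20242}{-11515} = 20242 \left(- \frac{1}{11515}\right) = - \frac{20242}{11515}$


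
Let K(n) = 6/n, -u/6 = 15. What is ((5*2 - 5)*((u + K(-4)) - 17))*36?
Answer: -19530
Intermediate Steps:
u = -90 (u = -6*15 = -90)
((5*2 - 5)*((u + K(-4)) - 17))*36 = ((5*2 - 5)*((-90 + 6/(-4)) - 17))*36 = ((10 - 5)*((-90 + 6*(-¼)) - 17))*36 = (5*((-90 - 3/2) - 17))*36 = (5*(-183/2 - 17))*36 = (5*(-217/2))*36 = -1085/2*36 = -19530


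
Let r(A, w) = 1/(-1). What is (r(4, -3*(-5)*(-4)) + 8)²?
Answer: 49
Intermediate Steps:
r(A, w) = -1
(r(4, -3*(-5)*(-4)) + 8)² = (-1 + 8)² = 7² = 49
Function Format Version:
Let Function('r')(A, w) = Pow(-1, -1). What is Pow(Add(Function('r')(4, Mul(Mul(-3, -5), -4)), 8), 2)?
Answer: 49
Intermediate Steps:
Function('r')(A, w) = -1
Pow(Add(Function('r')(4, Mul(Mul(-3, -5), -4)), 8), 2) = Pow(Add(-1, 8), 2) = Pow(7, 2) = 49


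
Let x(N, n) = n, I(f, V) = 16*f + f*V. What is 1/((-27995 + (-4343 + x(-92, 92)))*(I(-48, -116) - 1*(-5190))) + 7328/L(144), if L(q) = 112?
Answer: 147538993313/2254962780 ≈ 65.429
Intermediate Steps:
I(f, V) = 16*f + V*f
1/((-27995 + (-4343 + x(-92, 92)))*(I(-48, -116) - 1*(-5190))) + 7328/L(144) = 1/((-27995 + (-4343 + 92))*(-48*(16 - 116) - 1*(-5190))) + 7328/112 = 1/((-27995 - 4251)*(-48*(-100) + 5190)) + 7328*(1/112) = 1/((-32246)*(4800 + 5190)) + 458/7 = -1/32246/9990 + 458/7 = -1/32246*1/9990 + 458/7 = -1/322137540 + 458/7 = 147538993313/2254962780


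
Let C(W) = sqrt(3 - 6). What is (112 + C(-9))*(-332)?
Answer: -37184 - 332*I*sqrt(3) ≈ -37184.0 - 575.04*I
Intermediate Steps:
C(W) = I*sqrt(3) (C(W) = sqrt(-3) = I*sqrt(3))
(112 + C(-9))*(-332) = (112 + I*sqrt(3))*(-332) = -37184 - 332*I*sqrt(3)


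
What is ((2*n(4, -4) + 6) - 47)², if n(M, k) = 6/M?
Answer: 1444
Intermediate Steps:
((2*n(4, -4) + 6) - 47)² = ((2*(6/4) + 6) - 47)² = ((2*(6*(¼)) + 6) - 47)² = ((2*(3/2) + 6) - 47)² = ((3 + 6) - 47)² = (9 - 47)² = (-38)² = 1444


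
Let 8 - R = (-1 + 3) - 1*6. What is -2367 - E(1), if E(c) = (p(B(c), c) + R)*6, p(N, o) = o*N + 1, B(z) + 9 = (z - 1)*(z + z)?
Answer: -2391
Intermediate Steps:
B(z) = -9 + 2*z*(-1 + z) (B(z) = -9 + (z - 1)*(z + z) = -9 + (-1 + z)*(2*z) = -9 + 2*z*(-1 + z))
p(N, o) = 1 + N*o (p(N, o) = N*o + 1 = 1 + N*o)
R = 12 (R = 8 - ((-1 + 3) - 1*6) = 8 - (2 - 6) = 8 - 1*(-4) = 8 + 4 = 12)
E(c) = 78 + 6*c*(-9 - 2*c + 2*c²) (E(c) = ((1 + (-9 - 2*c + 2*c²)*c) + 12)*6 = ((1 + c*(-9 - 2*c + 2*c²)) + 12)*6 = (13 + c*(-9 - 2*c + 2*c²))*6 = 78 + 6*c*(-9 - 2*c + 2*c²))
-2367 - E(1) = -2367 - (78 - 6*1*(9 - 2*1² + 2*1)) = -2367 - (78 - 6*1*(9 - 2*1 + 2)) = -2367 - (78 - 6*1*(9 - 2 + 2)) = -2367 - (78 - 6*1*9) = -2367 - (78 - 54) = -2367 - 1*24 = -2367 - 24 = -2391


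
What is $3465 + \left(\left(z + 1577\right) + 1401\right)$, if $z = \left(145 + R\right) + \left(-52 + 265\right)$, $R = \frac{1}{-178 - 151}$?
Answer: $\frac{2237528}{329} \approx 6801.0$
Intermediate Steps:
$R = - \frac{1}{329}$ ($R = \frac{1}{-329} = - \frac{1}{329} \approx -0.0030395$)
$z = \frac{117781}{329}$ ($z = \left(145 - \frac{1}{329}\right) + \left(-52 + 265\right) = \frac{47704}{329} + 213 = \frac{117781}{329} \approx 358.0$)
$3465 + \left(\left(z + 1577\right) + 1401\right) = 3465 + \left(\left(\frac{117781}{329} + 1577\right) + 1401\right) = 3465 + \left(\frac{636614}{329} + 1401\right) = 3465 + \frac{1097543}{329} = \frac{2237528}{329}$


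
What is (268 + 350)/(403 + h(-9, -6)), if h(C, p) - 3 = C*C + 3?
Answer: 309/245 ≈ 1.2612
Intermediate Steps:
h(C, p) = 6 + C² (h(C, p) = 3 + (C*C + 3) = 3 + (C² + 3) = 3 + (3 + C²) = 6 + C²)
(268 + 350)/(403 + h(-9, -6)) = (268 + 350)/(403 + (6 + (-9)²)) = 618/(403 + (6 + 81)) = 618/(403 + 87) = 618/490 = 618*(1/490) = 309/245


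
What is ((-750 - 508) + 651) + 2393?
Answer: 1786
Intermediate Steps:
((-750 - 508) + 651) + 2393 = (-1258 + 651) + 2393 = -607 + 2393 = 1786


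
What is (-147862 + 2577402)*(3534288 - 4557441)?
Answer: -2485791139620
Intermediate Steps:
(-147862 + 2577402)*(3534288 - 4557441) = 2429540*(-1023153) = -2485791139620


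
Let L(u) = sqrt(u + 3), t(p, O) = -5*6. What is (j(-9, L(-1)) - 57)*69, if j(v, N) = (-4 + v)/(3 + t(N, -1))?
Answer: -35098/9 ≈ -3899.8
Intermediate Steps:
t(p, O) = -30
L(u) = sqrt(3 + u)
j(v, N) = 4/27 - v/27 (j(v, N) = (-4 + v)/(3 - 30) = (-4 + v)/(-27) = (-4 + v)*(-1/27) = 4/27 - v/27)
(j(-9, L(-1)) - 57)*69 = ((4/27 - 1/27*(-9)) - 57)*69 = ((4/27 + 1/3) - 57)*69 = (13/27 - 57)*69 = -1526/27*69 = -35098/9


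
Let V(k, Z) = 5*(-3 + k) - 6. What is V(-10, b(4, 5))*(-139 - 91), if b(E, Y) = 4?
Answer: 16330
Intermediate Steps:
V(k, Z) = -21 + 5*k (V(k, Z) = (-15 + 5*k) - 6 = -21 + 5*k)
V(-10, b(4, 5))*(-139 - 91) = (-21 + 5*(-10))*(-139 - 91) = (-21 - 50)*(-230) = -71*(-230) = 16330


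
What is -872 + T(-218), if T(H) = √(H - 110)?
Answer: -872 + 2*I*√82 ≈ -872.0 + 18.111*I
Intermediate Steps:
T(H) = √(-110 + H)
-872 + T(-218) = -872 + √(-110 - 218) = -872 + √(-328) = -872 + 2*I*√82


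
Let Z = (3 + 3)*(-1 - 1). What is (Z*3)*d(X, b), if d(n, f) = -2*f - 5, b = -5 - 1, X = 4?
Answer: -252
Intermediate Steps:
b = -6
d(n, f) = -5 - 2*f
Z = -12 (Z = 6*(-2) = -12)
(Z*3)*d(X, b) = (-12*3)*(-5 - 2*(-6)) = -36*(-5 + 12) = -36*7 = -252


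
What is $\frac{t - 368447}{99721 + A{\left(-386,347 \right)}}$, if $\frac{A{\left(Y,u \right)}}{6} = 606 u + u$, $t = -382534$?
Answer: $- \frac{107283}{194785} \approx -0.55078$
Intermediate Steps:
$A{\left(Y,u \right)} = 3642 u$ ($A{\left(Y,u \right)} = 6 \left(606 u + u\right) = 6 \cdot 607 u = 3642 u$)
$\frac{t - 368447}{99721 + A{\left(-386,347 \right)}} = \frac{-382534 - 368447}{99721 + 3642 \cdot 347} = - \frac{750981}{99721 + 1263774} = - \frac{750981}{1363495} = \left(-750981\right) \frac{1}{1363495} = - \frac{107283}{194785}$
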